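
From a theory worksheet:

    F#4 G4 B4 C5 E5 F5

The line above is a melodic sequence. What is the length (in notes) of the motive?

6 notes total. Splitting into 3 groups of 2:
F#4 G4 | B4 C5 | E5 F5
Every group is a transposition up a 4th of the one before; no shorter unit works.

2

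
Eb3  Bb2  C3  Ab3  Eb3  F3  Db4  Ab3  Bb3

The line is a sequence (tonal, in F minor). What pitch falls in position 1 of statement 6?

The unit is 3 notes. Position-1 pitches of the 3 shown cells: Eb3, Ab3, Db4.
Extending up a 4th: G4 → C5 → F5.

F5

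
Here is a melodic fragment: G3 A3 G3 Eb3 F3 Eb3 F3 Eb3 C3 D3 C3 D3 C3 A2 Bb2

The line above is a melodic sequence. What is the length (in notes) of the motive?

15 notes total. Splitting into 3 groups of 5:
G3 A3 G3 Eb3 F3 | Eb3 F3 Eb3 C3 D3 | C3 D3 C3 A2 Bb2
Every group is a transposition down a 3rd of the one before; no shorter unit works.

5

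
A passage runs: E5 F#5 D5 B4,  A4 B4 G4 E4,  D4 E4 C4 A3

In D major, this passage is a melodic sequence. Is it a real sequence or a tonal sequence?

real

Each cell has the same semitone pattern (2, -4, -3) — intervals are preserved exactly.
And C4 lies outside D major, so the sequence is real rather than tonal.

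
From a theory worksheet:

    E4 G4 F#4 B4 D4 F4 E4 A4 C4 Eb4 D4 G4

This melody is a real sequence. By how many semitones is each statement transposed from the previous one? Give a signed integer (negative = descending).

Unit = 4 notes; the statements start on E4, D4, C4, moving down a 2nd each time.
E4 to D4 spans -2 semitones.

-2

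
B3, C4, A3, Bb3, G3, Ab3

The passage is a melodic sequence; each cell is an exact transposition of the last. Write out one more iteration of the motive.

With a 2-note motive the entries are B3, A3, G3, each down a 2nd from the previous.
So cell 4 is F3 Gb3.

F3 Gb3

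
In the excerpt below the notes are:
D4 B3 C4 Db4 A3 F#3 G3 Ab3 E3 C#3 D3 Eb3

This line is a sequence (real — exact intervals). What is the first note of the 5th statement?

F#2

The 4-note cells begin on D4, A3, E3 — each down a 4th from the last.
Continuing: B2 → F#2. Statement 5 starts on F#2.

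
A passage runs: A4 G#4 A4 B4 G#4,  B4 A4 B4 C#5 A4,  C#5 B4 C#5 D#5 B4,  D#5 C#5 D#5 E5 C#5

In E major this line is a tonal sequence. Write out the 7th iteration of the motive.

G#5 F#5 G#5 A5 F#5

With a 5-note motive the entries are A4, B4, C#5, D#5, each up a 2nd from the previous.
Continuing the starts: E5 → F#5 → G#5.
So cell 7 is G#5 F#5 G#5 A5 F#5.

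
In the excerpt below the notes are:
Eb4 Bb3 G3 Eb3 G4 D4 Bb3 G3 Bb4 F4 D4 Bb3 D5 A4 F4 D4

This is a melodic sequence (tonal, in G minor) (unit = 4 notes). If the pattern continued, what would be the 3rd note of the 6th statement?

C5

Grouping in 4s, the 3rd note of each cell is G3, Bb3, D4, F4.
Extending up a 3rd: A4 → C5.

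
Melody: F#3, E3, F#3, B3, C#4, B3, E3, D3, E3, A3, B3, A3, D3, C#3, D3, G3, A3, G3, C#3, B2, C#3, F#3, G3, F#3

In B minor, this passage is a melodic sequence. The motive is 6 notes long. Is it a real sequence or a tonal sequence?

tonal

Every note is diatonic to B minor.
Cell 1 has -2 semitones from note 1 to 2, but cell 3 has -1 — the interval quality changes while the contour stays the same, which is the hallmark of a tonal sequence.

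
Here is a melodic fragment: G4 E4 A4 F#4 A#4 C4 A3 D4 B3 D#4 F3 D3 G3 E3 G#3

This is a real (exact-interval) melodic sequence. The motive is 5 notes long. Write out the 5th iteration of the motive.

Unit = 5 notes; the statements start on G4, C4, F3, moving down a 5th each time.
Extending down a 5th: Bb2 → Eb2.
From Eb2 the exact shape gives Eb2 C2 F2 D2 F#2.

Eb2 C2 F2 D2 F#2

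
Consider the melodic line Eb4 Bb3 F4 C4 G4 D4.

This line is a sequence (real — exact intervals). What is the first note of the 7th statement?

D#5

Unit = 2 notes; the statements start on Eb4, F4, G4, moving up a 2nd each time.
Extending the heads up a 2nd: A4 → B4 → C#5 → D#5.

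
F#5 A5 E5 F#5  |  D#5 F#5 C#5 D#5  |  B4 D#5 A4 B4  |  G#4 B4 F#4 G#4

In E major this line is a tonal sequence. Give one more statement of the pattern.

Unit = 4 notes; the statements start on F#5, D#5, B4, G#4, moving down a 3rd each time.
So cell 5 is E4 G#4 D#4 E4.

E4 G#4 D#4 E4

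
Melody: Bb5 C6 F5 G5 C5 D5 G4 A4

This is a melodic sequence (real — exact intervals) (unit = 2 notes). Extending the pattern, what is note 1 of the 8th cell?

With 2-note cells, note 1 of each statement runs Bb5, F5, C5, G4.
Carrying that down a 4th forward: D4 → A3 → E3 → B2.

B2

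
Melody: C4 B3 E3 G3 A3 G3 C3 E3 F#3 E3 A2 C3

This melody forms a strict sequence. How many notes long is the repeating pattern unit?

Try groups of 4 (3 cells in 12 notes):
C4 B3 E3 G3 | A3 G3 C3 E3 | F#3 E3 A2 C3
Each cell is the previous one down a 3rd — so the unit is 4 notes.

4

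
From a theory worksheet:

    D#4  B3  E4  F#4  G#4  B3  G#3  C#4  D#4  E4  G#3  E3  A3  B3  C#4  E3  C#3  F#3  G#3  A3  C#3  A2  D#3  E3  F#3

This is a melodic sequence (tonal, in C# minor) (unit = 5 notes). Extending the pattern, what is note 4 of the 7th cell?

A2

The unit is 5 notes. Position-4 pitches of the 5 shown cells: F#4, D#4, B3, G#3, E3.
Carrying that down a 3rd forward: C#3 → A2.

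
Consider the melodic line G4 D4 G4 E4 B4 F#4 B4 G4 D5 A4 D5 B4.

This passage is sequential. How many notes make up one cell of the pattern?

Try groups of 4 (3 cells in 12 notes):
G4 D4 G4 E4 | B4 F#4 B4 G4 | D5 A4 D5 B4
Each cell is the previous one up a 3rd — so the unit is 4 notes.

4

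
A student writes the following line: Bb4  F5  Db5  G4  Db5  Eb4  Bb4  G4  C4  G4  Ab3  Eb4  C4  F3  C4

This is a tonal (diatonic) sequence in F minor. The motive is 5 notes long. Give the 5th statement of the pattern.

G2 Db3 Bb2 Eb2 Bb2

With a 5-note motive the entries are Bb4, Eb4, Ab3, each down a 5th from the previous.
Continuing the starts: Db3 → G2.
From G2 the diatonic shape gives G2 Db3 Bb2 Eb2 Bb2.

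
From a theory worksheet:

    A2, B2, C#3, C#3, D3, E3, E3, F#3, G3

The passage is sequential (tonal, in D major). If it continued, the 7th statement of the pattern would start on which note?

F#4

Unit = 3 notes; the statements start on A2, C#3, E3, moving up a 3rd each time.
Continuing: G3 → B3 → D4 → F#4. Statement 7 starts on F#4.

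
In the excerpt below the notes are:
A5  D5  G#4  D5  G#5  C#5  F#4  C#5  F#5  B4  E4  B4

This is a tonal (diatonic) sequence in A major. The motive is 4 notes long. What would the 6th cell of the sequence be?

C#5 F#4 B3 F#4

The 4-note cells begin on A5, G#5, F#5 — each down a 2nd from the last.
Continuing the starts: E5 → D5 → C#5.
So cell 6 is C#5 F#4 B3 F#4.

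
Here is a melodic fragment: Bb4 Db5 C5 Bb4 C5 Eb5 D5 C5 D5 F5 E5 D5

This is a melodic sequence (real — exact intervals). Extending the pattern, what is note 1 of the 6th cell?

G#5

Grouping in 4s, the 1st note of each cell is Bb4, C5, D5.
Each moves up a 2nd. Continuing: E5 → F#5 → G#5.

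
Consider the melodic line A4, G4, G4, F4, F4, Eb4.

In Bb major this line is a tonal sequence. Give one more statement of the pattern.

Taking 2-note groups, the heads are A4, G4, F4: the pattern moves down a 2nd.
From Eb4 the diatonic shape gives Eb4 D4.

Eb4 D4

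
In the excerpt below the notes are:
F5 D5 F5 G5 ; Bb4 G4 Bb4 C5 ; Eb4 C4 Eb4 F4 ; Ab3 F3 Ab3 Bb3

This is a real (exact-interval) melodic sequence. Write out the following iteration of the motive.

Db3 Bb2 Db3 Eb3

Unit = 4 notes; the statements start on F5, Bb4, Eb4, Ab3, moving down a 5th each time.
Statement 5 starts on Db3 and keeps the same exact contour: Db3 Bb2 Db3 Eb3.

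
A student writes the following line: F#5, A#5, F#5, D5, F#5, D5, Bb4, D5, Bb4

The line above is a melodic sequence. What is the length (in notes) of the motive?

3

9 notes total. Splitting into 3 groups of 3:
F#5 A#5 F#5 | D5 F#5 D5 | Bb4 D5 Bb4
Each cell is the previous one down a 3rd — so the unit is 3 notes.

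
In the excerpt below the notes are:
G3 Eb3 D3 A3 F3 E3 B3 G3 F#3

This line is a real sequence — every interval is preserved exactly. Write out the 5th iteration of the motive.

D#4 B3 A#3

Unit = 3 notes; the statements start on G3, A3, B3, moving up a 2nd each time.
Extending up a 2nd: C#4 → D#4.
Statement 5 starts on D#4 and keeps the same exact contour: D#4 B3 A#3.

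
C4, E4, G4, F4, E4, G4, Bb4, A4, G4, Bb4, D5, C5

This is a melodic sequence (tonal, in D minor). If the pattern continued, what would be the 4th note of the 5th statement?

Grouping in 4s, the 4th note of each cell is F4, A4, C5.
Each moves up a 3rd. Continuing: E5 → G5.

G5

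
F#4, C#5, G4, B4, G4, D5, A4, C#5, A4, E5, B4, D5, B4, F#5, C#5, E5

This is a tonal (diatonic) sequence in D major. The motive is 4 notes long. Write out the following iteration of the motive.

C#5 G5 D5 F#5

Taking 4-note groups, the heads are F#4, G4, A4, B4: the pattern moves up a 2nd.
So cell 5 is C#5 G5 D5 F#5.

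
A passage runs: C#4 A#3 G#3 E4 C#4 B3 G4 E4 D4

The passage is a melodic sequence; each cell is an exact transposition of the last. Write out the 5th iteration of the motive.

Unit = 3 notes; the statements start on C#4, E4, G4, moving up a 3rd each time.
Carrying on: Bb4 → Db5.
So cell 5 is Db5 Bb4 Ab4.

Db5 Bb4 Ab4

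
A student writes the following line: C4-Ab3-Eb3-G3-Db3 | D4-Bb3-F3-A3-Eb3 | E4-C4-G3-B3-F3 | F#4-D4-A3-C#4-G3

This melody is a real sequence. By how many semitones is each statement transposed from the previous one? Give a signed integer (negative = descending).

Taking 5-note groups, the heads are C4, D4, E4, F#4: the pattern moves up a 2nd.
C4 to D4 spans +2 semitones.

2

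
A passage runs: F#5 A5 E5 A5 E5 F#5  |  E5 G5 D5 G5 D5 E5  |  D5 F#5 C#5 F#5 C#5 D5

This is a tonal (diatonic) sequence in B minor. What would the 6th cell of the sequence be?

A4 C#5 G4 C#5 G4 A4

With a 6-note motive the entries are F#5, E5, D5, each down a 2nd from the previous.
Continuing the starts: C#5 → B4 → A4.
So cell 6 is A4 C#5 G4 C#5 G4 A4.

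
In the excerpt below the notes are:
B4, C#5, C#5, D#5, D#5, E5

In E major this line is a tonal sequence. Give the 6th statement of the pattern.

G#5 A5

Unit = 2 notes; the statements start on B4, C#5, D#5, moving up a 2nd each time.
Carrying on: E5 → F#5 → G#5.
Statement 6 starts on G#5 and keeps the same diatonic contour: G#5 A5.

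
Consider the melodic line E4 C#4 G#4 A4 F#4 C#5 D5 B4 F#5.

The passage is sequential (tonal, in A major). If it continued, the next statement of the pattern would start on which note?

With a 3-note motive the entries are E4, A4, D5, each up a 4th from the previous.
The next head, up a 4th from D5, is G#5.

G#5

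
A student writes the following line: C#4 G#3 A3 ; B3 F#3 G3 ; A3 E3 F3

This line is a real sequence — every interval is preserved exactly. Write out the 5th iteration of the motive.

Taking 3-note groups, the heads are C#4, B3, A3: the pattern moves down a 2nd.
Extending down a 2nd: G3 → F3.
Statement 5 starts on F3 and keeps the same exact contour: F3 C3 Db3.

F3 C3 Db3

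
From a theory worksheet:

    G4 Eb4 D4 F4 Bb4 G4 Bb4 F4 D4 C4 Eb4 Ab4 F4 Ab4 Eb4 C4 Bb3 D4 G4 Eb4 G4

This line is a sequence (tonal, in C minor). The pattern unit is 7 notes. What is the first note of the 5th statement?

C4

With a 7-note motive the entries are G4, F4, Eb4, each down a 2nd from the previous.
Continuing: D4 → C4. Statement 5 starts on C4.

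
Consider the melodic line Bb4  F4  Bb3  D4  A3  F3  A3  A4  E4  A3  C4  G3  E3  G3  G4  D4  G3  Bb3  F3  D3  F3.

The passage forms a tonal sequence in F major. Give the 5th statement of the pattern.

With a 7-note motive the entries are Bb4, A4, G4, each down a 2nd from the previous.
Extending down a 2nd: F4 → E4.
Statement 5 starts on E4 and keeps the same diatonic contour: E4 Bb3 E3 G3 D3 Bb2 D3.

E4 Bb3 E3 G3 D3 Bb2 D3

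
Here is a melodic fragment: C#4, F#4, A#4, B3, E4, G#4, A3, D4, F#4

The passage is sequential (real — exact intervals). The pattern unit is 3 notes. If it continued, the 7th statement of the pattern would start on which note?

Db3

The 3-note cells begin on C#4, B3, A3 — each down a 2nd from the last.
Continuing: G3 → F3 → Eb3 → Db3. Statement 7 starts on Db3.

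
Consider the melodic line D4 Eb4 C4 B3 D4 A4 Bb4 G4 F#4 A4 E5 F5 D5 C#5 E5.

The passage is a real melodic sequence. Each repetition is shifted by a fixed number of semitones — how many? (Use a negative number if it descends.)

7

With a 5-note motive the entries are D4, A4, E5, each up a 5th from the previous.
D4→A4 is 69 − 62 = 7 semitones.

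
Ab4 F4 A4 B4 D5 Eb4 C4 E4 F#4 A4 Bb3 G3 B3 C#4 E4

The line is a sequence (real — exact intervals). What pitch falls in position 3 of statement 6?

The unit is 5 notes. Position-3 pitches of the 3 shown cells: A4, E4, B3.
Each moves down a 4th. Continuing: F#3 → C#3 → G#2.

G#2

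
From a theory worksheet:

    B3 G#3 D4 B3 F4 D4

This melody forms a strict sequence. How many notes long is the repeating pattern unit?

6 notes total. Splitting into 3 groups of 2:
B3 G#3 | D4 B3 | F4 D4
Each cell is the previous one up a 3rd — so the unit is 2 notes.

2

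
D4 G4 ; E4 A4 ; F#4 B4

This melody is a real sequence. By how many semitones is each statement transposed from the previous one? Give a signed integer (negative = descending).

Taking 2-note groups, the heads are D4, E4, F#4: the pattern moves up a 2nd.
Counting half-steps from D4 to E4: 2.

2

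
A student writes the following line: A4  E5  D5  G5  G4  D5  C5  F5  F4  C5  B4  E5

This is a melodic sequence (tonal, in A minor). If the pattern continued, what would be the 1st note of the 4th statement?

E4

With 4-note cells, note 1 of each statement runs A4, G4, F4.
Each moves down a 2nd; the next is E4.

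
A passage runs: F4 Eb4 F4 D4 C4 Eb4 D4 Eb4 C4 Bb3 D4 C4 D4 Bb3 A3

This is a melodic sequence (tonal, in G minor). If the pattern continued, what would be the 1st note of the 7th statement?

G3

The unit is 5 notes. Position-1 pitches of the 3 shown cells: F4, Eb4, D4.
Extending down a 2nd: C4 → Bb3 → A3 → G3.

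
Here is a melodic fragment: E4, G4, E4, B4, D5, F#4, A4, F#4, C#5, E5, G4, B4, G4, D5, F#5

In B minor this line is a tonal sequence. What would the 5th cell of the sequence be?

B4 D5 B4 F#5 A5

With a 5-note motive the entries are E4, F#4, G4, each up a 2nd from the previous.
Carrying on: A4 → B4.
So cell 5 is B4 D5 B4 F#5 A5.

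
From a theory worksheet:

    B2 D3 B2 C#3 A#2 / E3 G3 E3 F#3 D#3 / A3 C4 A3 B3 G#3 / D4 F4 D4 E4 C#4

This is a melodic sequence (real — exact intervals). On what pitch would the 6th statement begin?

C5

With a 5-note motive the entries are B2, E3, A3, D4, each up a 4th from the previous.
Continuing: G4 → C5. Statement 6 starts on C5.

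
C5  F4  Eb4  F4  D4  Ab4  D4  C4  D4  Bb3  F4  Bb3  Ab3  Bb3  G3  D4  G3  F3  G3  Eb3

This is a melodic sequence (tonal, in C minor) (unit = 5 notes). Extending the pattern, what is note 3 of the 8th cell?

With 5-note cells, note 3 of each statement runs Eb4, C4, Ab3, F3.
Extending down a 3rd: D3 → Bb2 → G2 → Eb2.

Eb2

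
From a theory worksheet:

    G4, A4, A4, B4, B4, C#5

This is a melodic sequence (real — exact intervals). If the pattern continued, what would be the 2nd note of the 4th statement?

D#5

With 2-note cells, note 2 of each statement runs A4, B4, C#5.
One more up a 2nd gives D#5.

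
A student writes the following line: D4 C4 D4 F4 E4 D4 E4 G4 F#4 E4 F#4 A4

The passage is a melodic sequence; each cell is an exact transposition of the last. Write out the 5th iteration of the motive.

The 4-note cells begin on D4, E4, F#4 — each up a 2nd from the last.
Extending up a 2nd: G#4 → A#4.
From A#4 the exact shape gives A#4 G#4 A#4 C#5.

A#4 G#4 A#4 C#5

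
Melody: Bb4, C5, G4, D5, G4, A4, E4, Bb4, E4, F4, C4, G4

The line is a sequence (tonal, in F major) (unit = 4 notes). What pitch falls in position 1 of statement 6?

With 4-note cells, note 1 of each statement runs Bb4, G4, E4.
Each moves down a 3rd. Continuing: C4 → A3 → F3.

F3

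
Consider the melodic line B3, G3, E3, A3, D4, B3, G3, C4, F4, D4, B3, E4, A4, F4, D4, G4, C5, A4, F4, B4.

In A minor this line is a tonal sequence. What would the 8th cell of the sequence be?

B5 G5 E5 A5

With a 4-note motive the entries are B3, D4, F4, A4, C5, each up a 3rd from the previous.
Carrying on: E5 → G5 → B5.
From B5 the diatonic shape gives B5 G5 E5 A5.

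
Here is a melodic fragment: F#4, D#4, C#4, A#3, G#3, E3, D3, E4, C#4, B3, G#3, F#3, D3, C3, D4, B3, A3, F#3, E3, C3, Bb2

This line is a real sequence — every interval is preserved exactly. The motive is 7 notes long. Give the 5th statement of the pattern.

Bb3 G3 F3 D3 C3 Ab2 Gb2

The 7-note cells begin on F#4, E4, D4 — each down a 2nd from the last.
Continuing the starts: C4 → Bb3.
From Bb3 the exact shape gives Bb3 G3 F3 D3 C3 Ab2 Gb2.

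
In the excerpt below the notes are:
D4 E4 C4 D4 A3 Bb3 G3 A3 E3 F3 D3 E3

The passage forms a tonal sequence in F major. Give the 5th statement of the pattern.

The 4-note cells begin on D4, A3, E3 — each down a 4th from the last.
Continuing the starts: Bb2 → F2.
From F2 the diatonic shape gives F2 G2 E2 F2.

F2 G2 E2 F2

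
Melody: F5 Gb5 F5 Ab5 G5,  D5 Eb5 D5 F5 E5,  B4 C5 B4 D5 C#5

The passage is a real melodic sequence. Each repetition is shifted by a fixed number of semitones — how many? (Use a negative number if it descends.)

The 5-note cells begin on F5, D5, B4 — each down a 3rd from the last.
F5→D5 is 74 − 77 = -3 semitones.

-3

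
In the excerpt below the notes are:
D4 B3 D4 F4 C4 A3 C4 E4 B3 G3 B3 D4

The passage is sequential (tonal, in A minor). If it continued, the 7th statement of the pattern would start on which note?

E3

With a 4-note motive the entries are D4, C4, B3, each down a 2nd from the previous.
Extending the heads down a 2nd: A3 → G3 → F3 → E3.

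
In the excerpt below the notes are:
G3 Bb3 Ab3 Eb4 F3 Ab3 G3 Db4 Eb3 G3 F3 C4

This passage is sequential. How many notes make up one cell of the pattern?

4

Try groups of 4 (3 cells in 12 notes):
G3 Bb3 Ab3 Eb4 | F3 Ab3 G3 Db4 | Eb3 G3 F3 C4
Every group is a transposition down a 2nd of the one before; no shorter unit works.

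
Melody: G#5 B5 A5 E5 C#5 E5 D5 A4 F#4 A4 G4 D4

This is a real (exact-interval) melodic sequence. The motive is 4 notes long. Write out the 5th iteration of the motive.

Taking 4-note groups, the heads are G#5, C#5, F#4: the pattern moves down a 5th.
Continuing the starts: B3 → E3.
So cell 5 is E3 G3 F3 C3.

E3 G3 F3 C3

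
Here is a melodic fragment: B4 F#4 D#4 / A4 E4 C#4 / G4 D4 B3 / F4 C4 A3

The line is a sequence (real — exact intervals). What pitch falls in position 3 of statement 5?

G3

Grouping in 3s, the 3rd note of each cell is D#4, C#4, B3, A3.
From A3, down a 2nd gives G3.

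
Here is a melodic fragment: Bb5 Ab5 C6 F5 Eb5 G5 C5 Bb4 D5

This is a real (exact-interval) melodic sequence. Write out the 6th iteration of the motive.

The 3-note cells begin on Bb5, F5, C5 — each down a 4th from the last.
Carrying on: G4 → D4 → A3.
Statement 6 starts on A3 and keeps the same exact contour: A3 G3 B3.

A3 G3 B3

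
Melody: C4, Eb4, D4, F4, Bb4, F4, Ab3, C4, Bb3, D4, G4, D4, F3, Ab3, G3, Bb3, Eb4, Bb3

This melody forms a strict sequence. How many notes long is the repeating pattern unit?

18 notes total. Splitting into 3 groups of 6:
C4 Eb4 D4 F4 Bb4 F4 | Ab3 C4 Bb3 D4 G4 D4 | F3 Ab3 G3 Bb3 Eb4 Bb3
That's a consistent down a 3rd shift per cell, and no other grouping gives one.

6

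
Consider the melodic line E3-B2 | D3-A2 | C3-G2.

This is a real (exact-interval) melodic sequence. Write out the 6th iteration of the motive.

Gb2 Db2

With a 2-note motive the entries are E3, D3, C3, each down a 2nd from the previous.
Carrying on: Bb2 → Ab2 → Gb2.
So cell 6 is Gb2 Db2.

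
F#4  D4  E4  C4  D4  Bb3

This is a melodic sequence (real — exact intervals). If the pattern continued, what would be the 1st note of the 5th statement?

Bb3

Grouping in 2s, the 1st note of each cell is F#4, E4, D4.
Each moves down a 2nd. Continuing: C4 → Bb3.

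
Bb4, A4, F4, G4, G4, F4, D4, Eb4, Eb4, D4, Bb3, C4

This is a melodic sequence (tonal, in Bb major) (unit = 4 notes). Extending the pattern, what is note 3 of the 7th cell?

With 4-note cells, note 3 of each statement runs F4, D4, Bb3.
Each moves down a 3rd. Continuing: G3 → Eb3 → C3 → A2.

A2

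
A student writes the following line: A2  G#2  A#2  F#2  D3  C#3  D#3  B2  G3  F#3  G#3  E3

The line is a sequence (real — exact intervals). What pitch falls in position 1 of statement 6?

Grouping in 4s, the 1st note of each cell is A2, D3, G3.
Extending up a 4th: C4 → F4 → Bb4.

Bb4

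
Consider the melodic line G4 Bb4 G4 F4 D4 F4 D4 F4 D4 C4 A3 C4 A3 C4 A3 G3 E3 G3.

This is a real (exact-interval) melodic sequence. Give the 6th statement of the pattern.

F#2 A2 F#2 E2 C#2 E2

The 6-note cells begin on G4, D4, A3 — each down a 4th from the last.
Extending down a 4th: E3 → B2 → F#2.
From F#2 the exact shape gives F#2 A2 F#2 E2 C#2 E2.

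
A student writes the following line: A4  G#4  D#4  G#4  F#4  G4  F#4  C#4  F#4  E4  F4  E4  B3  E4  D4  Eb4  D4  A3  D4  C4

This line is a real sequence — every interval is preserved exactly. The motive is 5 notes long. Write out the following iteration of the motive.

With a 5-note motive the entries are A4, G4, F4, Eb4, each down a 2nd from the previous.
From Db4 the exact shape gives Db4 C4 G3 C4 Bb3.

Db4 C4 G3 C4 Bb3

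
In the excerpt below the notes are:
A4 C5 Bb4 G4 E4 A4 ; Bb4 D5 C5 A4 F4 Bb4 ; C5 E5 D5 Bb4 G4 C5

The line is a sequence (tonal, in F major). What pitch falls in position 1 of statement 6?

With 6-note cells, note 1 of each statement runs A4, Bb4, C5.
Extending up a 2nd: D5 → E5 → F5.

F5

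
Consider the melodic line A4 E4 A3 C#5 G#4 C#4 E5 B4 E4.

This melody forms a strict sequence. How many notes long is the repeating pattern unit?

Try groups of 3 (3 cells in 9 notes):
A4 E4 A3 | C#5 G#4 C#4 | E5 B4 E4
Each cell is the previous one up a 3rd — so the unit is 3 notes.

3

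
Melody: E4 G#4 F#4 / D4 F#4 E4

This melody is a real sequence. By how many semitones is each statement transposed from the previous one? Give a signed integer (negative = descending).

The 3-note cells begin on E4, D4 — each down a 2nd from the last.
Counting half-steps from E4 to D4: -2.

-2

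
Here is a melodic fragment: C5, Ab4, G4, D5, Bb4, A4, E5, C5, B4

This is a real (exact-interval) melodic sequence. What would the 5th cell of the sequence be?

With a 3-note motive the entries are C5, D5, E5, each up a 2nd from the previous.
Continuing the starts: F#5 → G#5.
From G#5 the exact shape gives G#5 E5 D#5.

G#5 E5 D#5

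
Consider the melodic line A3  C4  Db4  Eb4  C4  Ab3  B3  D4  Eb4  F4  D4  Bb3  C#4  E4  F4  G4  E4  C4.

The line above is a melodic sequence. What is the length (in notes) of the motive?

There are 18 notes; a 6-note unit gives 3 cells:
A3 C4 Db4 Eb4 C4 Ab3 | B3 D4 Eb4 F4 D4 Bb3 | C#4 E4 F4 G4 E4 C4
That's a consistent up a 2nd shift per cell, and no other grouping gives one.

6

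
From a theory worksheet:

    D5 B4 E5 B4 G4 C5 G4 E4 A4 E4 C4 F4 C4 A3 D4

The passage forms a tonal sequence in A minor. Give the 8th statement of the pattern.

The 3-note cells begin on D5, B4, G4, E4, C4 — each down a 3rd from the last.
Carrying on: A3 → F3 → D3.
So cell 8 is D3 B2 E3.

D3 B2 E3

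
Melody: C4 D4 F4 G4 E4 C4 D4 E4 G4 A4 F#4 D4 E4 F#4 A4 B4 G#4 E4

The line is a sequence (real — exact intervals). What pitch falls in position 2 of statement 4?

G#4

Grouping in 6s, the 2nd note of each cell is D4, E4, F#4.
One more up a 2nd gives G#4.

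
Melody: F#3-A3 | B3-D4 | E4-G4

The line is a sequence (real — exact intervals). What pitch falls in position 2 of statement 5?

F5

With 2-note cells, note 2 of each statement runs A3, D4, G4.
Extending up a 4th: C5 → F5.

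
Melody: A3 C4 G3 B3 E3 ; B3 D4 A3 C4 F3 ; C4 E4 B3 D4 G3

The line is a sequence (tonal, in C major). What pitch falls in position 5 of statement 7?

Grouping in 5s, the 5th note of each cell is E3, F3, G3.
Extending up a 2nd: A3 → B3 → C4 → D4.

D4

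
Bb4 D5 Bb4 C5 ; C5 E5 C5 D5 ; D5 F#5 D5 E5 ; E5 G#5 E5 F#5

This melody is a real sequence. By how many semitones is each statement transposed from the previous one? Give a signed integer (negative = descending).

2

Taking 4-note groups, the heads are Bb4, C5, D5, E5: the pattern moves up a 2nd.
Counting half-steps from Bb4 to C5: 2.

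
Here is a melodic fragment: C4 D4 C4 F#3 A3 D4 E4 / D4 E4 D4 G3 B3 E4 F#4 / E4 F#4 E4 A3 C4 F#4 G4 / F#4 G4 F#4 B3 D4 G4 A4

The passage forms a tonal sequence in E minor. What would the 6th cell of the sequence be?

Taking 7-note groups, the heads are C4, D4, E4, F#4: the pattern moves up a 2nd.
Continuing the starts: G4 → A4.
So cell 6 is A4 B4 A4 D4 F#4 B4 C5.

A4 B4 A4 D4 F#4 B4 C5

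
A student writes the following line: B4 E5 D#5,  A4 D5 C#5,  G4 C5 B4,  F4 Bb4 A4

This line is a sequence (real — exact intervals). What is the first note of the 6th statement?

Db4

Taking 3-note groups, the heads are B4, A4, G4, F4: the pattern moves down a 2nd.
Continuing: Eb4 → Db4. Statement 6 starts on Db4.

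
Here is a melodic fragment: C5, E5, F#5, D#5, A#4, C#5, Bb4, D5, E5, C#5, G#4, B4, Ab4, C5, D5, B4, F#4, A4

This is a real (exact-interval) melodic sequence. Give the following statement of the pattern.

The 6-note cells begin on C5, Bb4, Ab4 — each down a 2nd from the last.
From Gb4 the exact shape gives Gb4 Bb4 C5 A4 E4 G4.

Gb4 Bb4 C5 A4 E4 G4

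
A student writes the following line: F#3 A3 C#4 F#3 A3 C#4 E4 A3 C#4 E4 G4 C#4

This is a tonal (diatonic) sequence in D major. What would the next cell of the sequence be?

Taking 4-note groups, the heads are F#3, A3, C#4: the pattern moves up a 3rd.
From E4 the diatonic shape gives E4 G4 B4 E4.

E4 G4 B4 E4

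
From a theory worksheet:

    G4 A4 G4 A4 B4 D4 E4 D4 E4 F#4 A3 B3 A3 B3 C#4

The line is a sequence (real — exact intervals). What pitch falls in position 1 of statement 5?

B2

Grouping in 5s, the 1st note of each cell is G4, D4, A3.
Carrying that down a 4th forward: E3 → B2.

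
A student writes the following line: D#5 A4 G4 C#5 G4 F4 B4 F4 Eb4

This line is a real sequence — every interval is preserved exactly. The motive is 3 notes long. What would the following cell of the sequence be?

With a 3-note motive the entries are D#5, C#5, B4, each down a 2nd from the previous.
So cell 4 is A4 Eb4 Db4.

A4 Eb4 Db4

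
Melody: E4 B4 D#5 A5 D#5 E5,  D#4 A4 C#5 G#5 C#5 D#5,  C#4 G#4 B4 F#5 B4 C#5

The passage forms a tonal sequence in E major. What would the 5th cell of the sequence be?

Taking 6-note groups, the heads are E4, D#4, C#4: the pattern moves down a 2nd.
Continuing the starts: B3 → A3.
So cell 5 is A3 E4 G#4 D#5 G#4 A4.

A3 E4 G#4 D#5 G#4 A4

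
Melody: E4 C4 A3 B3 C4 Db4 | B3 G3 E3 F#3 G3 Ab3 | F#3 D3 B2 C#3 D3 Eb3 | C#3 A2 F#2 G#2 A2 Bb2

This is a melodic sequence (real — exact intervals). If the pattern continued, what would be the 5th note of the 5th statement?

E2

The unit is 6 notes. Position-5 pitches of the 4 shown cells: C4, G3, D3, A2.
From A2, down a 4th gives E2.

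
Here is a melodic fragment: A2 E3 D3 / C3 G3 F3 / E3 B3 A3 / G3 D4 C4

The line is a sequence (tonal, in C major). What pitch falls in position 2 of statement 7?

With 3-note cells, note 2 of each statement runs E3, G3, B3, D4.
Extending up a 3rd: F4 → A4 → C5.

C5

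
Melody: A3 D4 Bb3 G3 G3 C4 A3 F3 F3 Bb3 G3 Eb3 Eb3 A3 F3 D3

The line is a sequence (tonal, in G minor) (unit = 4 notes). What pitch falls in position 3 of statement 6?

D3

Grouping in 4s, the 3rd note of each cell is Bb3, A3, G3, F3.
Extending down a 2nd: Eb3 → D3.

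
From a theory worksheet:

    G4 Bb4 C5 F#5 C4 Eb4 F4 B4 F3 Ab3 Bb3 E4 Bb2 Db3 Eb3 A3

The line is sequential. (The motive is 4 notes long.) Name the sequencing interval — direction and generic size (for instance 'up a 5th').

The 4-note cells begin on G4, C4, F3, Bb2 — each down a 5th from the last.
From G4 to C4: down a 5th.

down a 5th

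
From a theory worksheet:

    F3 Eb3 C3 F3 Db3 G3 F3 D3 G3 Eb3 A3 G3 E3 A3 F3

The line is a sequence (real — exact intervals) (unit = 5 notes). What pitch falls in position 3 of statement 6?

A#3

With 5-note cells, note 3 of each statement runs C3, D3, E3.
Extending up a 2nd: F#3 → G#3 → A#3.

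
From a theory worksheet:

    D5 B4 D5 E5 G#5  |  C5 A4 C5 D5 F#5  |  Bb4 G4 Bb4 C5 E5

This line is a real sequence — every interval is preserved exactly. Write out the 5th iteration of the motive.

Unit = 5 notes; the statements start on D5, C5, Bb4, moving down a 2nd each time.
Carrying on: Ab4 → Gb4.
So cell 5 is Gb4 Eb4 Gb4 Ab4 C5.

Gb4 Eb4 Gb4 Ab4 C5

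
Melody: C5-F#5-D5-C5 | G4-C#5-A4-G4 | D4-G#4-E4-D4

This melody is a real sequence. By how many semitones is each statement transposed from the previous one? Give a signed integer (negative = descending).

The 4-note cells begin on C5, G4, D4 — each down a 4th from the last.
C5→G4 is 67 − 72 = -5 semitones.

-5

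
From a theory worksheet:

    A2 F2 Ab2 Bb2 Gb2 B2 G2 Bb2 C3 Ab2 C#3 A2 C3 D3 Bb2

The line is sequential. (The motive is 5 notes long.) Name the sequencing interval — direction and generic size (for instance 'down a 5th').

With a 5-note motive the entries are A2, B2, C#3, each up a 2nd from the previous.
From A2 to B2: up a 2nd.

up a 2nd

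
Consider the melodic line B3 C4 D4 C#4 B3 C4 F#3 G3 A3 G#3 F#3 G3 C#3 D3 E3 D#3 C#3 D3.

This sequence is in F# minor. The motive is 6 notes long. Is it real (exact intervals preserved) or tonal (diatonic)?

Each cell has the same semitone pattern (1, 2, -1, -2, 1) — intervals are preserved exactly.
And C4 lies outside F# minor, so the sequence is real rather than tonal.

real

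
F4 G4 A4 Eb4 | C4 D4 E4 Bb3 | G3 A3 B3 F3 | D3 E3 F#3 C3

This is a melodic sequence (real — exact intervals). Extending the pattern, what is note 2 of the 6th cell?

F#2

Grouping in 4s, the 2nd note of each cell is G4, D4, A3, E3.
Extending down a 4th: B2 → F#2.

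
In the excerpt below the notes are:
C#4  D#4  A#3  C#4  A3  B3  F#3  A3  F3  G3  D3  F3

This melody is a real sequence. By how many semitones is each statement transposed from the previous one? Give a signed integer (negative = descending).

-4

With a 4-note motive the entries are C#4, A3, F3, each down a 3rd from the previous.
C#4→A3 is 57 − 61 = -4 semitones.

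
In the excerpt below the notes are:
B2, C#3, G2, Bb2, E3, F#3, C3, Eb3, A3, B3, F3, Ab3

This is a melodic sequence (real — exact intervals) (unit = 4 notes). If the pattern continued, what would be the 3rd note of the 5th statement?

With 4-note cells, note 3 of each statement runs G2, C3, F3.
Each moves up a 4th. Continuing: Bb3 → Eb4.

Eb4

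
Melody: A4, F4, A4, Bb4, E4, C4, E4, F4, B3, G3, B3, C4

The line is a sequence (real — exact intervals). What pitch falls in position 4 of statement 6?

With 4-note cells, note 4 of each statement runs Bb4, F4, C4.
Extending down a 4th: G3 → D3 → A2.

A2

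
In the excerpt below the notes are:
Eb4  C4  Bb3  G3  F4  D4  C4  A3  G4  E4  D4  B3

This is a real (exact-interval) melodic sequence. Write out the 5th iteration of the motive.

B4 G#4 F#4 D#4

Taking 4-note groups, the heads are Eb4, F4, G4: the pattern moves up a 2nd.
Carrying on: A4 → B4.
Statement 5 starts on B4 and keeps the same exact contour: B4 G#4 F#4 D#4.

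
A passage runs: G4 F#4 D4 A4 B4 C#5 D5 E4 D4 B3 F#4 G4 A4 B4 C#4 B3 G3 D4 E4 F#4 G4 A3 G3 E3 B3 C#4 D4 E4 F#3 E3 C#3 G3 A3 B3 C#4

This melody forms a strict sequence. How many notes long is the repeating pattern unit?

7

35 notes total. Splitting into 5 groups of 7:
G4 F#4 D4 A4 B4 C#5 D5 | E4 D4 B3 F#4 G4 A4 B4 | C#4 B3 G3 D4 E4 F#4 G4 | A3 G3 E3 B3 C#4 D4 E4 | F#3 E3 C#3 G3 A3 B3 C#4
Every group is a transposition down a 3rd of the one before; no shorter unit works.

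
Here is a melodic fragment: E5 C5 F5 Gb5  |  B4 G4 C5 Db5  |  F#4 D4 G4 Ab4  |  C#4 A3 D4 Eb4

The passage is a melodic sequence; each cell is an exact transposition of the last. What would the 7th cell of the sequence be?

Unit = 4 notes; the statements start on E5, B4, F#4, C#4, moving down a 4th each time.
Extending down a 4th: G#3 → D#3 → A#2.
Statement 7 starts on A#2 and keeps the same exact contour: A#2 F#2 B2 C3.

A#2 F#2 B2 C3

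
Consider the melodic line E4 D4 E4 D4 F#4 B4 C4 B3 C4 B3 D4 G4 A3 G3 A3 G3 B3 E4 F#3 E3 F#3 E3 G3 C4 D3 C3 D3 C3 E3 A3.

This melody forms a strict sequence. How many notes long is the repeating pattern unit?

30 notes total. Splitting into 5 groups of 6:
E4 D4 E4 D4 F#4 B4 | C4 B3 C4 B3 D4 G4 | A3 G3 A3 G3 B3 E4 | F#3 E3 F#3 E3 G3 C4 | D3 C3 D3 C3 E3 A3
Each cell is the previous one down a 3rd — so the unit is 6 notes.

6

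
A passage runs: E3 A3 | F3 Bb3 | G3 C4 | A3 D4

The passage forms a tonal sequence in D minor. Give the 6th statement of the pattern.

C4 F4

Unit = 2 notes; the statements start on E3, F3, G3, A3, moving up a 2nd each time.
Extending up a 2nd: Bb3 → C4.
Statement 6 starts on C4 and keeps the same diatonic contour: C4 F4.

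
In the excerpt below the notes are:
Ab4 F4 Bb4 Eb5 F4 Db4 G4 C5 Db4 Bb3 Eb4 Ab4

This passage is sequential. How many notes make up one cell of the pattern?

4

12 notes total. Splitting into 3 groups of 4:
Ab4 F4 Bb4 Eb5 | F4 Db4 G4 C5 | Db4 Bb3 Eb4 Ab4
Every group is a transposition down a 3rd of the one before; no shorter unit works.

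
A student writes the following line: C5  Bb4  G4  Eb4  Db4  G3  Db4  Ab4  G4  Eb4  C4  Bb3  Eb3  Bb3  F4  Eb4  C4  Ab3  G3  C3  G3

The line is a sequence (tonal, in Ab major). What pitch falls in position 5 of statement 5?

C3

Grouping in 7s, the 5th note of each cell is Db4, Bb3, G3.
Extending down a 3rd: Eb3 → C3.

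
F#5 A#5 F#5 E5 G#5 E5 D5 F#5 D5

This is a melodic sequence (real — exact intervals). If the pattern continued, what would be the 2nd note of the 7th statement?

Bb4

Grouping in 3s, the 2nd note of each cell is A#5, G#5, F#5.
Extending down a 2nd: E5 → D5 → C5 → Bb4.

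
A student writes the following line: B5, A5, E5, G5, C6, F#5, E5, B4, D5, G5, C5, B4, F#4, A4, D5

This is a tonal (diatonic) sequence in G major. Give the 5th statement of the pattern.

With a 5-note motive the entries are B5, F#5, C5, each down a 4th from the previous.
Carrying on: G4 → D4.
So cell 5 is D4 C4 G3 B3 E4.

D4 C4 G3 B3 E4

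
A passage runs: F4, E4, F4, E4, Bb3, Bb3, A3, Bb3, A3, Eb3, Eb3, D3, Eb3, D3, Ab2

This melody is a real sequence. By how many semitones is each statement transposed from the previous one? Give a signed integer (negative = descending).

The 5-note cells begin on F4, Bb3, Eb3 — each down a 5th from the last.
F4 to Bb3 spans -7 semitones.

-7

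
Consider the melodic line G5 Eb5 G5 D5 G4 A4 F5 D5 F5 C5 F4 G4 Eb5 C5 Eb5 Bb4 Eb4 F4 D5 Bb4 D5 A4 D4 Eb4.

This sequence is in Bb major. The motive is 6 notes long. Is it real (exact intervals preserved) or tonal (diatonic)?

tonal

Every note is diatonic to Bb major.
Cell 1 has -4 semitones from note 1 to 2, but cell 2 has -3 — the interval quality changes while the contour stays the same, which is the hallmark of a tonal sequence.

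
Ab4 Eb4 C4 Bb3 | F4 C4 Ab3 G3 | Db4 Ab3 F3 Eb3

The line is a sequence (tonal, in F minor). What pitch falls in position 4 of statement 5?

Ab2

With 4-note cells, note 4 of each statement runs Bb3, G3, Eb3.
Extending down a 3rd: C3 → Ab2.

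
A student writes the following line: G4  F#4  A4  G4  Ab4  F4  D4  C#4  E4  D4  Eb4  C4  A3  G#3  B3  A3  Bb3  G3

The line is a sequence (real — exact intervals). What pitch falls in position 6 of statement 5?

A2

The unit is 6 notes. Position-6 pitches of the 3 shown cells: F4, C4, G3.
Each moves down a 4th. Continuing: D3 → A2.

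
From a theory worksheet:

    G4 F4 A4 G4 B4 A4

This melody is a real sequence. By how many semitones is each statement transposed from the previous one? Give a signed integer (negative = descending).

The 2-note cells begin on G4, A4, B4 — each up a 2nd from the last.
G4 to A4 spans +2 semitones.

2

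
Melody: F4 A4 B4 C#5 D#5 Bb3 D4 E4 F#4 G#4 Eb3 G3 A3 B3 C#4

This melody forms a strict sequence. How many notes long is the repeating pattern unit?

5

15 notes total. Splitting into 3 groups of 5:
F4 A4 B4 C#5 D#5 | Bb3 D4 E4 F#4 G#4 | Eb3 G3 A3 B3 C#4
Each cell is the previous one down a 5th — so the unit is 5 notes.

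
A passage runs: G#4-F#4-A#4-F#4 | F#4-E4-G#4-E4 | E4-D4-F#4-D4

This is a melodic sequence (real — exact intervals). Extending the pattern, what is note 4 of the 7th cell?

The unit is 4 notes. Position-4 pitches of the 3 shown cells: F#4, E4, D4.
Carrying that down a 2nd forward: C4 → Bb3 → Ab3 → Gb3.

Gb3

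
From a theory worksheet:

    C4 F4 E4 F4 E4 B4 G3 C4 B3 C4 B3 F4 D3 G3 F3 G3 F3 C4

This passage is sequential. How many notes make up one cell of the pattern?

18 notes total. Splitting into 3 groups of 6:
C4 F4 E4 F4 E4 B4 | G3 C4 B3 C4 B3 F4 | D3 G3 F3 G3 F3 C4
That's a consistent down a 4th shift per cell, and no other grouping gives one.

6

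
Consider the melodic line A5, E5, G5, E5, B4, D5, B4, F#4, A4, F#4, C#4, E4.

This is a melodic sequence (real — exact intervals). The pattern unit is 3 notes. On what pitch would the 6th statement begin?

G#3

The 3-note cells begin on A5, E5, B4, F#4 — each down a 4th from the last.
Continuing: C#4 → G#3. Statement 6 starts on G#3.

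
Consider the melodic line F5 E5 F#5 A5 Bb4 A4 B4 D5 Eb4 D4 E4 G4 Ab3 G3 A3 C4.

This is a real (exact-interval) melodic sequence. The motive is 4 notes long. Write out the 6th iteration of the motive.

Gb2 F2 G2 Bb2

Unit = 4 notes; the statements start on F5, Bb4, Eb4, Ab3, moving down a 5th each time.
Carrying on: Db3 → Gb2.
From Gb2 the exact shape gives Gb2 F2 G2 Bb2.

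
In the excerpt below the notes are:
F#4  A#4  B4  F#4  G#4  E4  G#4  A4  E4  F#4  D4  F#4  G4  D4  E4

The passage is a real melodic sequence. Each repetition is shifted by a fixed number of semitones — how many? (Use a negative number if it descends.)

-2

With a 5-note motive the entries are F#4, E4, D4, each down a 2nd from the previous.
Counting half-steps from F#4 to E4: -2.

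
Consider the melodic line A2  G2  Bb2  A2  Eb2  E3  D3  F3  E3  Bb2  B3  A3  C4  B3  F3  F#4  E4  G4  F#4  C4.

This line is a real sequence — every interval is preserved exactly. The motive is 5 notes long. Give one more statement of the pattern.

C#5 B4 D5 C#5 G4

The 5-note cells begin on A2, E3, B3, F#4 — each up a 5th from the last.
Statement 5 starts on C#5 and keeps the same exact contour: C#5 B4 D5 C#5 G4.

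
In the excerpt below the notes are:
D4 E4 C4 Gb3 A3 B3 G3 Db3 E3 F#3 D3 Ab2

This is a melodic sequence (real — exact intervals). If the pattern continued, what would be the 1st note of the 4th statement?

B2

Grouping in 4s, the 1st note of each cell is D4, A3, E3.
One more down a 4th gives B2.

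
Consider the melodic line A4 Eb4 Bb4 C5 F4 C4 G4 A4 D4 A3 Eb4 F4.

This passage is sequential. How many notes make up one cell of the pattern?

4

Try groups of 4 (3 cells in 12 notes):
A4 Eb4 Bb4 C5 | F4 C4 G4 A4 | D4 A3 Eb4 F4
That's a consistent down a 3rd shift per cell, and no other grouping gives one.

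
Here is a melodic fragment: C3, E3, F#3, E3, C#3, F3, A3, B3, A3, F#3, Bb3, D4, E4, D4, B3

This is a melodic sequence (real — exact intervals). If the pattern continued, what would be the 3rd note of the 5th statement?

The unit is 5 notes. Position-3 pitches of the 3 shown cells: F#3, B3, E4.
Each moves up a 4th. Continuing: A4 → D5.

D5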